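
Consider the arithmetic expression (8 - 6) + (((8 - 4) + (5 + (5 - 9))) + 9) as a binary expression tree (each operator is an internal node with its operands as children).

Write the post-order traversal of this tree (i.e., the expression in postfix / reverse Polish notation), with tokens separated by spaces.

8 6 - 8 4 - 5 5 9 - + + 9 + +

Post-order on an expression tree gives postfix notation: for each operator, emit left operand, right operand, then the operator.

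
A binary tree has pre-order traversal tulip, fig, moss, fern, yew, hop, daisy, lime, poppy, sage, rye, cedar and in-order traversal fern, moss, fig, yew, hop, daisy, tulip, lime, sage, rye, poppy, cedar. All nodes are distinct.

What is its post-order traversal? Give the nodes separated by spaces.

The first element of pre-order is the root; it splits in-order into left and right subtrees.
Root tulip: left subtree has 6 nodes {fern, moss, fig, yew, hop, daisy}, right has 5 {lime, sage, rye, poppy, cedar}.
  Root fig: left subtree has 2 nodes {fern, moss}, right has 3 {yew, hop, daisy}.
    Root moss: left subtree has 1 node {fern}, right has 0 { }.
    Root yew: left subtree has 0 nodes { }, right has 2 {hop, daisy}.
      Root hop: left subtree has 0 nodes { }, right has 1 {daisy}.
  Root lime: left subtree has 0 nodes { }, right has 4 {sage, rye, poppy, cedar}.
    Root poppy: left subtree has 2 nodes {sage, rye}, right has 1 {cedar}.
      Root sage: left subtree has 0 nodes { }, right has 1 {rye}.

fern moss daisy hop yew fig rye sage cedar poppy lime tulip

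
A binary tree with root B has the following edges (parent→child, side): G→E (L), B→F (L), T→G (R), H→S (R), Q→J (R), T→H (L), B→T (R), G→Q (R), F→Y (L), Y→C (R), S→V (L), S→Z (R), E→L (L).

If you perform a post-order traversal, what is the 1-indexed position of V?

4

Post-order visits the left subtree, then the right subtree, then the node.
At B: go left to F.
  At F: go left to Y.
    At Y: no left child.
    At Y: go right to C.
      C is a leaf — visit C.
    Visit Y.
  At F: no right child.
  Visit F.
At B: go right to T.
  At T: go left to H.
    At H: no left child.
    At H: go right to S.
      At S: go left to V.
        V is a leaf — visit V.
      At S: go right to Z.
        Z is a leaf — visit Z.
      Visit S.
    Visit H.
  At T: go right to G.
    At G: go left to E.
      At E: go left to L.
        L is a leaf — visit L.
      At E: no right child.
      Visit E.
    At G: go right to Q.
      At Q: no left child.
      At Q: go right to J.
        J is a leaf — visit J.
      Visit Q.
    Visit G.
  Visit T.
Visit B.
Full post-order sequence: C, Y, F, V, Z, S, H, L, E, J, Q, G, T, B.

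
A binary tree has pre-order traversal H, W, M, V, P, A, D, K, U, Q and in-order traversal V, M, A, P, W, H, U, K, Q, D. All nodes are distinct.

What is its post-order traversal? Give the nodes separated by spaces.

V A P M W U Q K D H

The first element of pre-order is the root; it splits in-order into left and right subtrees.
Root H: left subtree has 5 nodes {V, M, A, P, W}, right has 4 {U, K, Q, D}.
  Root W: left subtree has 4 nodes {V, M, A, P}, right has 0 { }.
    Root M: left subtree has 1 node {V}, right has 2 {A, P}.
      Root P: left subtree has 1 node {A}, right has 0 { }.
  Root D: left subtree has 3 nodes {U, K, Q}, right has 0 { }.
    Root K: left subtree has 1 node {U}, right has 1 {Q}.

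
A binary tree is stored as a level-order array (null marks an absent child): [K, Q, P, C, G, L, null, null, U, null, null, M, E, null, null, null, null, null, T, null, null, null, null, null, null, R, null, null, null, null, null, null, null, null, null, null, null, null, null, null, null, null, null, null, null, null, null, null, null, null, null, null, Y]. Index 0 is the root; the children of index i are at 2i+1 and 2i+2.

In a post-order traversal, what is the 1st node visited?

Post-order visits the left subtree, then the right subtree, then the node.
At K: go left to Q.
  At Q: go left to C.
    At C: no left child.
    At C: go right to U.
      At U: no left child.
      At U: go right to T.
        T is a leaf — visit T.
      Visit U.
    Visit C.
  At Q: go right to G.
    G is a leaf — visit G.
  Visit Q.
At K: go right to P.
  At P: go left to L.
    At L: go left to M.
      M is a leaf — visit M.
    At L: go right to E.
      At E: go left to R.
        At R: no left child.
        At R: go right to Y.
          Y is a leaf — visit Y.
        Visit R.
      At E: no right child.
      Visit E.
    Visit L.
  At P: no right child.
  Visit P.
Visit K.
Full post-order sequence: T, U, C, G, Q, M, Y, R, E, L, P, K.

T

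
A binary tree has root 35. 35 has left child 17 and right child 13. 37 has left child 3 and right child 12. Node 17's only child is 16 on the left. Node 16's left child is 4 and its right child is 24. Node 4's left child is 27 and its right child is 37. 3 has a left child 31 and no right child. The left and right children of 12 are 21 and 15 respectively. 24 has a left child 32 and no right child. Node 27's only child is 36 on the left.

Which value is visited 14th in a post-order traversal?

Post-order visits the left subtree, then the right subtree, then the node.
At 35: go left to 17.
  At 17: go left to 16.
    At 16: go left to 4.
      At 4: go left to 27.
        At 27: go left to 36.
          36 is a leaf — visit 36.
        At 27: no right child.
        Visit 27.
      At 4: go right to 37.
        At 37: go left to 3.
          At 3: go left to 31.
            31 is a leaf — visit 31.
          At 3: no right child.
          Visit 3.
        At 37: go right to 12.
          At 12: go left to 21.
            21 is a leaf — visit 21.
          At 12: go right to 15.
            15 is a leaf — visit 15.
          Visit 12.
        Visit 37.
      Visit 4.
    At 16: go right to 24.
      At 24: go left to 32.
        32 is a leaf — visit 32.
      At 24: no right child.
      Visit 24.
    Visit 16.
  At 17: no right child.
  Visit 17.
At 35: go right to 13.
  13 is a leaf — visit 13.
Visit 35.
Full post-order sequence: 36, 27, 31, 3, 21, 15, 12, 37, 4, 32, 24, 16, 17, 13, 35.

13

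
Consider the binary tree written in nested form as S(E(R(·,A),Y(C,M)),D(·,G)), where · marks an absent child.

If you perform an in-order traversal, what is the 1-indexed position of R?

1

In-order visits the left subtree, then the node, then the right subtree.
At S: go left to E.
  At E: go left to R.
    At R: no left child.
    Visit R.
    At R: go right to A.
      A is a leaf — visit A.
  Visit E.
  At E: go right to Y.
    At Y: go left to C.
      C is a leaf — visit C.
    Visit Y.
    At Y: go right to M.
      M is a leaf — visit M.
Visit S.
At S: go right to D.
  At D: no left child.
  Visit D.
  At D: go right to G.
    G is a leaf — visit G.
Full in-order sequence: R, A, E, C, Y, M, S, D, G.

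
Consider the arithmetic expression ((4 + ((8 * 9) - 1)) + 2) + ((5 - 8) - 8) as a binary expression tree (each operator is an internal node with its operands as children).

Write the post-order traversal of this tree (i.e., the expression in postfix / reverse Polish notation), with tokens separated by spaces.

4 8 9 * 1 - + 2 + 5 8 - 8 - +

Post-order on an expression tree gives postfix notation: for each operator, emit left operand, right operand, then the operator.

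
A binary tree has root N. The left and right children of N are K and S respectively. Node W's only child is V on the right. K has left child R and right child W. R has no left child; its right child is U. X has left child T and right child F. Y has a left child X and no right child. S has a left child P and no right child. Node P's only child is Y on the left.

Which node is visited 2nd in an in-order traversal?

In-order visits the left subtree, then the node, then the right subtree.
At N: go left to K.
  At K: go left to R.
    At R: no left child.
    Visit R.
    At R: go right to U.
      U is a leaf — visit U.
  Visit K.
  At K: go right to W.
    At W: no left child.
    Visit W.
    At W: go right to V.
      V is a leaf — visit V.
Visit N.
At N: go right to S.
  At S: go left to P.
    At P: go left to Y.
      At Y: go left to X.
        At X: go left to T.
          T is a leaf — visit T.
        Visit X.
        At X: go right to F.
          F is a leaf — visit F.
      Visit Y.
      At Y: no right child.
    Visit P.
    At P: no right child.
  Visit S.
  At S: no right child.
Full in-order sequence: R, U, K, W, V, N, T, X, F, Y, P, S.

U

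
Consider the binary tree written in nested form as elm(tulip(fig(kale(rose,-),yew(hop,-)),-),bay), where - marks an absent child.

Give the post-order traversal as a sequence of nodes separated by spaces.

Post-order visits the left subtree, then the right subtree, then the node.
At elm: go left to tulip.
  At tulip: go left to fig.
    At fig: go left to kale.
      At kale: go left to rose.
        rose is a leaf — visit rose.
      At kale: no right child.
      Visit kale.
    At fig: go right to yew.
      At yew: go left to hop.
        hop is a leaf — visit hop.
      At yew: no right child.
      Visit yew.
    Visit fig.
  At tulip: no right child.
  Visit tulip.
At elm: go right to bay.
  bay is a leaf — visit bay.
Visit elm.

rose kale hop yew fig tulip bay elm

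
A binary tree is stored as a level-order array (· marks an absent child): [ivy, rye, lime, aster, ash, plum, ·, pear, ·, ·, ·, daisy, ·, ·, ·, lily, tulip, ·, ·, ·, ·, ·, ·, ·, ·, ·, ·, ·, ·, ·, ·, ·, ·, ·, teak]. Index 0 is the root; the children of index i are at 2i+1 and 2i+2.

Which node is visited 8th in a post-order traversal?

daisy

Post-order visits the left subtree, then the right subtree, then the node.
At ivy: go left to rye.
  At rye: go left to aster.
    At aster: go left to pear.
      At pear: go left to lily.
        lily is a leaf — visit lily.
      At pear: go right to tulip.
        At tulip: no left child.
        At tulip: go right to teak.
          teak is a leaf — visit teak.
        Visit tulip.
      Visit pear.
    At aster: no right child.
    Visit aster.
  At rye: go right to ash.
    ash is a leaf — visit ash.
  Visit rye.
At ivy: go right to lime.
  At lime: go left to plum.
    At plum: go left to daisy.
      daisy is a leaf — visit daisy.
    At plum: no right child.
    Visit plum.
  At lime: no right child.
  Visit lime.
Visit ivy.
Full post-order sequence: lily, teak, tulip, pear, aster, ash, rye, daisy, plum, lime, ivy.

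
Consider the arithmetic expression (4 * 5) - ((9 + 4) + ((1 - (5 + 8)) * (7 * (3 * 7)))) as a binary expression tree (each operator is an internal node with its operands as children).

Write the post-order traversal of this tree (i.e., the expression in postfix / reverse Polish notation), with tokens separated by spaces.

Post-order on an expression tree gives postfix notation: for each operator, emit left operand, right operand, then the operator.

4 5 * 9 4 + 1 5 8 + - 7 3 7 * * * + -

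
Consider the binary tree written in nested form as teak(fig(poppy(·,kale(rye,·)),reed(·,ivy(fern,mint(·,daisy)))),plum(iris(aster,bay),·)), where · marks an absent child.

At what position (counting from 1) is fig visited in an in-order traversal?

In-order visits the left subtree, then the node, then the right subtree.
At teak: go left to fig.
  At fig: go left to poppy.
    At poppy: no left child.
    Visit poppy.
    At poppy: go right to kale.
      At kale: go left to rye.
        rye is a leaf — visit rye.
      Visit kale.
      At kale: no right child.
  Visit fig.
  At fig: go right to reed.
    At reed: no left child.
    Visit reed.
    At reed: go right to ivy.
      At ivy: go left to fern.
        fern is a leaf — visit fern.
      Visit ivy.
      At ivy: go right to mint.
        At mint: no left child.
        Visit mint.
        At mint: go right to daisy.
          daisy is a leaf — visit daisy.
Visit teak.
At teak: go right to plum.
  At plum: go left to iris.
    At iris: go left to aster.
      aster is a leaf — visit aster.
    Visit iris.
    At iris: go right to bay.
      bay is a leaf — visit bay.
  Visit plum.
  At plum: no right child.
Full in-order sequence: poppy, rye, kale, fig, reed, fern, ivy, mint, daisy, teak, aster, iris, bay, plum.

4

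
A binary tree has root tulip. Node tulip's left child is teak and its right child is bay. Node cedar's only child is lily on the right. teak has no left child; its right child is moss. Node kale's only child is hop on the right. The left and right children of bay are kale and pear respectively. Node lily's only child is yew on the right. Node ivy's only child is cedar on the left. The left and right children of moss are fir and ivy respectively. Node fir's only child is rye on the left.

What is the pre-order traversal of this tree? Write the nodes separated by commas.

tulip, teak, moss, fir, rye, ivy, cedar, lily, yew, bay, kale, hop, pear

Pre-order visits the node, then its left subtree, then its right subtree.
Visit tulip.
At tulip: go left to teak.
  Visit teak.
  At teak: no left child.
  At teak: go right to moss.
    Visit moss.
    At moss: go left to fir.
      Visit fir.
      At fir: go left to rye.
        rye is a leaf — visit rye.
      At fir: no right child.
    At moss: go right to ivy.
      Visit ivy.
      At ivy: go left to cedar.
        Visit cedar.
        At cedar: no left child.
        At cedar: go right to lily.
          Visit lily.
          At lily: no left child.
          At lily: go right to yew.
            yew is a leaf — visit yew.
      At ivy: no right child.
At tulip: go right to bay.
  Visit bay.
  At bay: go left to kale.
    Visit kale.
    At kale: no left child.
    At kale: go right to hop.
      hop is a leaf — visit hop.
  At bay: go right to pear.
    pear is a leaf — visit pear.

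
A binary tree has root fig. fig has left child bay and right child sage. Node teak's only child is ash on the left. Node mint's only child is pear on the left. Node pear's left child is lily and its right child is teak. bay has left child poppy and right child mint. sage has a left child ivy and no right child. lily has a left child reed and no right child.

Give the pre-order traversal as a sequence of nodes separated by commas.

fig, bay, poppy, mint, pear, lily, reed, teak, ash, sage, ivy

Pre-order visits the node, then its left subtree, then its right subtree.
Visit fig.
At fig: go left to bay.
  Visit bay.
  At bay: go left to poppy.
    poppy is a leaf — visit poppy.
  At bay: go right to mint.
    Visit mint.
    At mint: go left to pear.
      Visit pear.
      At pear: go left to lily.
        Visit lily.
        At lily: go left to reed.
          reed is a leaf — visit reed.
        At lily: no right child.
      At pear: go right to teak.
        Visit teak.
        At teak: go left to ash.
          ash is a leaf — visit ash.
        At teak: no right child.
    At mint: no right child.
At fig: go right to sage.
  Visit sage.
  At sage: go left to ivy.
    ivy is a leaf — visit ivy.
  At sage: no right child.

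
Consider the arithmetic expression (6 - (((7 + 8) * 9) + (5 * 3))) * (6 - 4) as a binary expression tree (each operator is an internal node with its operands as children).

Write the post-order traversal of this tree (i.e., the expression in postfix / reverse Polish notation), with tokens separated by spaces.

Post-order on an expression tree gives postfix notation: for each operator, emit left operand, right operand, then the operator.

6 7 8 + 9 * 5 3 * + - 6 4 - *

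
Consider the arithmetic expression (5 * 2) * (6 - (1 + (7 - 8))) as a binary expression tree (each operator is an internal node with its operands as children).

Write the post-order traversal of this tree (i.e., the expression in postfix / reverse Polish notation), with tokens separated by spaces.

Post-order on an expression tree gives postfix notation: for each operator, emit left operand, right operand, then the operator.

5 2 * 6 1 7 8 - + - *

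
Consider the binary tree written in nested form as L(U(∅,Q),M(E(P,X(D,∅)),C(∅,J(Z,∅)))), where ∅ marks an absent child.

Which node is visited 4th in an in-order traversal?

In-order visits the left subtree, then the node, then the right subtree.
At L: go left to U.
  At U: no left child.
  Visit U.
  At U: go right to Q.
    Q is a leaf — visit Q.
Visit L.
At L: go right to M.
  At M: go left to E.
    At E: go left to P.
      P is a leaf — visit P.
    Visit E.
    At E: go right to X.
      At X: go left to D.
        D is a leaf — visit D.
      Visit X.
      At X: no right child.
  Visit M.
  At M: go right to C.
    At C: no left child.
    Visit C.
    At C: go right to J.
      At J: go left to Z.
        Z is a leaf — visit Z.
      Visit J.
      At J: no right child.
Full in-order sequence: U, Q, L, P, E, D, X, M, C, Z, J.

P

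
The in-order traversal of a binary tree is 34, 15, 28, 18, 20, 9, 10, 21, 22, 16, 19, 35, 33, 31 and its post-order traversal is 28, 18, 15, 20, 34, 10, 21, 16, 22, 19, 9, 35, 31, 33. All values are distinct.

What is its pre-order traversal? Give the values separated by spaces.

The last element of post-order is the root; it splits in-order into left and right subtrees.
Root 33: left subtree has 12 nodes {34, 15, 28, 18, 20, 9, 10, 21, 22, 16, 19, 35}, right has 1 {31}.
  Root 35: left subtree has 11 nodes {34, 15, 28, 18, 20, 9, 10, 21, 22, 16, 19}, right has 0 { }.
    Root 9: left subtree has 5 nodes {34, 15, 28, 18, 20}, right has 5 {10, 21, 22, 16, 19}.
      Root 34: left subtree has 0 nodes { }, right has 4 {15, 28, 18, 20}.
        Root 20: left subtree has 3 nodes {15, 28, 18}, right has 0 { }.
          Root 15: left subtree has 0 nodes { }, right has 2 {28, 18}.
            Root 18: left subtree has 1 node {28}, right has 0 { }.
      Root 19: left subtree has 4 nodes {10, 21, 22, 16}, right has 0 { }.
        Root 22: left subtree has 2 nodes {10, 21}, right has 1 {16}.
          Root 21: left subtree has 1 node {10}, right has 0 { }.

33 35 9 34 20 15 18 28 19 22 21 10 16 31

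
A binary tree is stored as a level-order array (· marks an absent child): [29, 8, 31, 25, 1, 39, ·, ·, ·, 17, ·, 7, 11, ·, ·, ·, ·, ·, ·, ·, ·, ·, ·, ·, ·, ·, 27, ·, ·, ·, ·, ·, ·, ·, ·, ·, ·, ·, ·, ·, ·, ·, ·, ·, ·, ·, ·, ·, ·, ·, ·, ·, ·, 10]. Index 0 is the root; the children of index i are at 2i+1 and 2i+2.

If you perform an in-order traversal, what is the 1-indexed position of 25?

1

In-order visits the left subtree, then the node, then the right subtree.
At 29: go left to 8.
  At 8: go left to 25.
    25 is a leaf — visit 25.
  Visit 8.
  At 8: go right to 1.
    At 1: go left to 17.
      17 is a leaf — visit 17.
    Visit 1.
    At 1: no right child.
Visit 29.
At 29: go right to 31.
  At 31: go left to 39.
    At 39: go left to 7.
      7 is a leaf — visit 7.
    Visit 39.
    At 39: go right to 11.
      At 11: no left child.
      Visit 11.
      At 11: go right to 27.
        At 27: go left to 10.
          10 is a leaf — visit 10.
        Visit 27.
        At 27: no right child.
  Visit 31.
  At 31: no right child.
Full in-order sequence: 25, 8, 17, 1, 29, 7, 39, 11, 10, 27, 31.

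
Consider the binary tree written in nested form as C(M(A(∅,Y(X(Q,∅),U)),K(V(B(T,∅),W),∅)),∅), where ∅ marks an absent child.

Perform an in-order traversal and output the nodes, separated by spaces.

In-order visits the left subtree, then the node, then the right subtree.
At C: go left to M.
  At M: go left to A.
    At A: no left child.
    Visit A.
    At A: go right to Y.
      At Y: go left to X.
        At X: go left to Q.
          Q is a leaf — visit Q.
        Visit X.
        At X: no right child.
      Visit Y.
      At Y: go right to U.
        U is a leaf — visit U.
  Visit M.
  At M: go right to K.
    At K: go left to V.
      At V: go left to B.
        At B: go left to T.
          T is a leaf — visit T.
        Visit B.
        At B: no right child.
      Visit V.
      At V: go right to W.
        W is a leaf — visit W.
    Visit K.
    At K: no right child.
Visit C.
At C: no right child.

A Q X Y U M T B V W K C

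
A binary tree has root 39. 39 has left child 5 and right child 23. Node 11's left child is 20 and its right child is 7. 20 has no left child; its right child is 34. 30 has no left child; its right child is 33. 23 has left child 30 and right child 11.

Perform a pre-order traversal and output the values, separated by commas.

Pre-order visits the node, then its left subtree, then its right subtree.
Visit 39.
At 39: go left to 5.
  5 is a leaf — visit 5.
At 39: go right to 23.
  Visit 23.
  At 23: go left to 30.
    Visit 30.
    At 30: no left child.
    At 30: go right to 33.
      33 is a leaf — visit 33.
  At 23: go right to 11.
    Visit 11.
    At 11: go left to 20.
      Visit 20.
      At 20: no left child.
      At 20: go right to 34.
        34 is a leaf — visit 34.
    At 11: go right to 7.
      7 is a leaf — visit 7.

39, 5, 23, 30, 33, 11, 20, 34, 7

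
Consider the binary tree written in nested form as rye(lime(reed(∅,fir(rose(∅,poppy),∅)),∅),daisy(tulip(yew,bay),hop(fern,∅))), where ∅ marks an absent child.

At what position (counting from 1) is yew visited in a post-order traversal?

Post-order visits the left subtree, then the right subtree, then the node.
At rye: go left to lime.
  At lime: go left to reed.
    At reed: no left child.
    At reed: go right to fir.
      At fir: go left to rose.
        At rose: no left child.
        At rose: go right to poppy.
          poppy is a leaf — visit poppy.
        Visit rose.
      At fir: no right child.
      Visit fir.
    Visit reed.
  At lime: no right child.
  Visit lime.
At rye: go right to daisy.
  At daisy: go left to tulip.
    At tulip: go left to yew.
      yew is a leaf — visit yew.
    At tulip: go right to bay.
      bay is a leaf — visit bay.
    Visit tulip.
  At daisy: go right to hop.
    At hop: go left to fern.
      fern is a leaf — visit fern.
    At hop: no right child.
    Visit hop.
  Visit daisy.
Visit rye.
Full post-order sequence: poppy, rose, fir, reed, lime, yew, bay, tulip, fern, hop, daisy, rye.

6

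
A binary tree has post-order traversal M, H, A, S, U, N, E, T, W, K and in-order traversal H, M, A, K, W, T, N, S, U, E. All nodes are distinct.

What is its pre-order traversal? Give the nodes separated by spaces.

The last element of post-order is the root; it splits in-order into left and right subtrees.
Root K: left subtree has 3 nodes {H, M, A}, right has 6 {W, T, N, S, U, E}.
  Root A: left subtree has 2 nodes {H, M}, right has 0 { }.
    Root H: left subtree has 0 nodes { }, right has 1 {M}.
  Root W: left subtree has 0 nodes { }, right has 5 {T, N, S, U, E}.
    Root T: left subtree has 0 nodes { }, right has 4 {N, S, U, E}.
      Root E: left subtree has 3 nodes {N, S, U}, right has 0 { }.
        Root N: left subtree has 0 nodes { }, right has 2 {S, U}.
          Root U: left subtree has 1 node {S}, right has 0 { }.

K A H M W T E N U S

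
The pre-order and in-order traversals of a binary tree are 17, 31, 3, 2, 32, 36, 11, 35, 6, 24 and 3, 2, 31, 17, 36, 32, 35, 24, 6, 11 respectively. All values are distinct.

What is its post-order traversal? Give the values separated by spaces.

2 3 31 36 24 6 35 11 32 17

The first element of pre-order is the root; it splits in-order into left and right subtrees.
Root 17: left subtree has 3 nodes {3, 2, 31}, right has 6 {36, 32, 35, 24, 6, 11}.
  Root 31: left subtree has 2 nodes {3, 2}, right has 0 { }.
    Root 3: left subtree has 0 nodes { }, right has 1 {2}.
  Root 32: left subtree has 1 node {36}, right has 4 {35, 24, 6, 11}.
    Root 11: left subtree has 3 nodes {35, 24, 6}, right has 0 { }.
      Root 35: left subtree has 0 nodes { }, right has 2 {24, 6}.
        Root 6: left subtree has 1 node {24}, right has 0 { }.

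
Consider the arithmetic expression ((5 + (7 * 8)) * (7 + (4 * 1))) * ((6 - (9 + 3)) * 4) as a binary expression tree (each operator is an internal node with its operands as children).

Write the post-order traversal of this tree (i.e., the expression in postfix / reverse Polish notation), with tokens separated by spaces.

Post-order on an expression tree gives postfix notation: for each operator, emit left operand, right operand, then the operator.

5 7 8 * + 7 4 1 * + * 6 9 3 + - 4 * *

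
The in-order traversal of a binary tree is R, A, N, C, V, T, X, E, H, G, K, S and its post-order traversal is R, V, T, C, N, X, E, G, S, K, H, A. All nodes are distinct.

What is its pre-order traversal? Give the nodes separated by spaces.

A R H E X N C T V K G S

The last element of post-order is the root; it splits in-order into left and right subtrees.
Root A: left subtree has 1 node {R}, right has 10 {N, C, V, T, X, E, H, G, K, S}.
  Root H: left subtree has 6 nodes {N, C, V, T, X, E}, right has 3 {G, K, S}.
    Root E: left subtree has 5 nodes {N, C, V, T, X}, right has 0 { }.
      Root X: left subtree has 4 nodes {N, C, V, T}, right has 0 { }.
        Root N: left subtree has 0 nodes { }, right has 3 {C, V, T}.
          Root C: left subtree has 0 nodes { }, right has 2 {V, T}.
            Root T: left subtree has 1 node {V}, right has 0 { }.
    Root K: left subtree has 1 node {G}, right has 1 {S}.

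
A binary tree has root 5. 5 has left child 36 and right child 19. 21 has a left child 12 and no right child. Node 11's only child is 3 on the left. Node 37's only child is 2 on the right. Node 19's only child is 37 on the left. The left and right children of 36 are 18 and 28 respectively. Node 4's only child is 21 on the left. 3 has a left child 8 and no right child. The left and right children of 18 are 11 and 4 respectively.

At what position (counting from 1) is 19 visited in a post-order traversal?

12

Post-order visits the left subtree, then the right subtree, then the node.
At 5: go left to 36.
  At 36: go left to 18.
    At 18: go left to 11.
      At 11: go left to 3.
        At 3: go left to 8.
          8 is a leaf — visit 8.
        At 3: no right child.
        Visit 3.
      At 11: no right child.
      Visit 11.
    At 18: go right to 4.
      At 4: go left to 21.
        At 21: go left to 12.
          12 is a leaf — visit 12.
        At 21: no right child.
        Visit 21.
      At 4: no right child.
      Visit 4.
    Visit 18.
  At 36: go right to 28.
    28 is a leaf — visit 28.
  Visit 36.
At 5: go right to 19.
  At 19: go left to 37.
    At 37: no left child.
    At 37: go right to 2.
      2 is a leaf — visit 2.
    Visit 37.
  At 19: no right child.
  Visit 19.
Visit 5.
Full post-order sequence: 8, 3, 11, 12, 21, 4, 18, 28, 36, 2, 37, 19, 5.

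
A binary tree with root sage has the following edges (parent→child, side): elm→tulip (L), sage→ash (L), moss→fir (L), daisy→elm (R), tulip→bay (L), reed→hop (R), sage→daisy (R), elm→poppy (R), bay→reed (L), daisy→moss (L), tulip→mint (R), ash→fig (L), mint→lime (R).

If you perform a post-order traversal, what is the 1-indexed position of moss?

4

Post-order visits the left subtree, then the right subtree, then the node.
At sage: go left to ash.
  At ash: go left to fig.
    fig is a leaf — visit fig.
  At ash: no right child.
  Visit ash.
At sage: go right to daisy.
  At daisy: go left to moss.
    At moss: go left to fir.
      fir is a leaf — visit fir.
    At moss: no right child.
    Visit moss.
  At daisy: go right to elm.
    At elm: go left to tulip.
      At tulip: go left to bay.
        At bay: go left to reed.
          At reed: no left child.
          At reed: go right to hop.
            hop is a leaf — visit hop.
          Visit reed.
        At bay: no right child.
        Visit bay.
      At tulip: go right to mint.
        At mint: no left child.
        At mint: go right to lime.
          lime is a leaf — visit lime.
        Visit mint.
      Visit tulip.
    At elm: go right to poppy.
      poppy is a leaf — visit poppy.
    Visit elm.
  Visit daisy.
Visit sage.
Full post-order sequence: fig, ash, fir, moss, hop, reed, bay, lime, mint, tulip, poppy, elm, daisy, sage.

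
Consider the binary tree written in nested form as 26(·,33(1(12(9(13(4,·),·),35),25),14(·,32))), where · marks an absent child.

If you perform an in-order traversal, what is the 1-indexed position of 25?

In-order visits the left subtree, then the node, then the right subtree.
At 26: no left child.
Visit 26.
At 26: go right to 33.
  At 33: go left to 1.
    At 1: go left to 12.
      At 12: go left to 9.
        At 9: go left to 13.
          At 13: go left to 4.
            4 is a leaf — visit 4.
          Visit 13.
          At 13: no right child.
        Visit 9.
        At 9: no right child.
      Visit 12.
      At 12: go right to 35.
        35 is a leaf — visit 35.
    Visit 1.
    At 1: go right to 25.
      25 is a leaf — visit 25.
  Visit 33.
  At 33: go right to 14.
    At 14: no left child.
    Visit 14.
    At 14: go right to 32.
      32 is a leaf — visit 32.
Full in-order sequence: 26, 4, 13, 9, 12, 35, 1, 25, 33, 14, 32.

8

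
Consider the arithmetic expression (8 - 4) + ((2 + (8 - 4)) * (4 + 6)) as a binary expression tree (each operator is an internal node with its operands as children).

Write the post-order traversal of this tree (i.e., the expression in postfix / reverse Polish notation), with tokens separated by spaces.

Post-order on an expression tree gives postfix notation: for each operator, emit left operand, right operand, then the operator.

8 4 - 2 8 4 - + 4 6 + * +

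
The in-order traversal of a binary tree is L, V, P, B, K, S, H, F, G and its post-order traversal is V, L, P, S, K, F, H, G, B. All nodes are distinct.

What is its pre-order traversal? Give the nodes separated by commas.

The last element of post-order is the root; it splits in-order into left and right subtrees.
Root B: left subtree has 3 nodes {L, V, P}, right has 5 {K, S, H, F, G}.
  Root P: left subtree has 2 nodes {L, V}, right has 0 { }.
    Root L: left subtree has 0 nodes { }, right has 1 {V}.
  Root G: left subtree has 4 nodes {K, S, H, F}, right has 0 { }.
    Root H: left subtree has 2 nodes {K, S}, right has 1 {F}.
      Root K: left subtree has 0 nodes { }, right has 1 {S}.

B, P, L, V, G, H, K, S, F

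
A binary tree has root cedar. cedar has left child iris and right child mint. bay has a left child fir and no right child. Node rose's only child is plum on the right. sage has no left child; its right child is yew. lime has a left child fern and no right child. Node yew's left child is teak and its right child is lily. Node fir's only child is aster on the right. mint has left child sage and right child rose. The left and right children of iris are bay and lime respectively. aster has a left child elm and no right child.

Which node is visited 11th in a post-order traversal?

sage

Post-order visits the left subtree, then the right subtree, then the node.
At cedar: go left to iris.
  At iris: go left to bay.
    At bay: go left to fir.
      At fir: no left child.
      At fir: go right to aster.
        At aster: go left to elm.
          elm is a leaf — visit elm.
        At aster: no right child.
        Visit aster.
      Visit fir.
    At bay: no right child.
    Visit bay.
  At iris: go right to lime.
    At lime: go left to fern.
      fern is a leaf — visit fern.
    At lime: no right child.
    Visit lime.
  Visit iris.
At cedar: go right to mint.
  At mint: go left to sage.
    At sage: no left child.
    At sage: go right to yew.
      At yew: go left to teak.
        teak is a leaf — visit teak.
      At yew: go right to lily.
        lily is a leaf — visit lily.
      Visit yew.
    Visit sage.
  At mint: go right to rose.
    At rose: no left child.
    At rose: go right to plum.
      plum is a leaf — visit plum.
    Visit rose.
  Visit mint.
Visit cedar.
Full post-order sequence: elm, aster, fir, bay, fern, lime, iris, teak, lily, yew, sage, plum, rose, mint, cedar.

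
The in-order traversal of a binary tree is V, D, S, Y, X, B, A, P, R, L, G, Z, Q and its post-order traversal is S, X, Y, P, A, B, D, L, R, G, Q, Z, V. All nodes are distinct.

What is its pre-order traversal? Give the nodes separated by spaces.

V Z G R D B Y S X A P L Q

The last element of post-order is the root; it splits in-order into left and right subtrees.
Root V: left subtree has 0 nodes { }, right has 12 {D, S, Y, X, B, A, P, R, L, G, Z, Q}.
  Root Z: left subtree has 10 nodes {D, S, Y, X, B, A, P, R, L, G}, right has 1 {Q}.
    Root G: left subtree has 9 nodes {D, S, Y, X, B, A, P, R, L}, right has 0 { }.
      Root R: left subtree has 7 nodes {D, S, Y, X, B, A, P}, right has 1 {L}.
        Root D: left subtree has 0 nodes { }, right has 6 {S, Y, X, B, A, P}.
          Root B: left subtree has 3 nodes {S, Y, X}, right has 2 {A, P}.
            Root Y: left subtree has 1 node {S}, right has 1 {X}.
            Root A: left subtree has 0 nodes { }, right has 1 {P}.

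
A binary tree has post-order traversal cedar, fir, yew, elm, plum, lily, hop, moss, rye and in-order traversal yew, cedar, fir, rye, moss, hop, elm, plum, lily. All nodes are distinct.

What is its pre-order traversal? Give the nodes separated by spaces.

rye yew fir cedar moss hop lily plum elm

The last element of post-order is the root; it splits in-order into left and right subtrees.
Root rye: left subtree has 3 nodes {yew, cedar, fir}, right has 5 {moss, hop, elm, plum, lily}.
  Root yew: left subtree has 0 nodes { }, right has 2 {cedar, fir}.
    Root fir: left subtree has 1 node {cedar}, right has 0 { }.
  Root moss: left subtree has 0 nodes { }, right has 4 {hop, elm, plum, lily}.
    Root hop: left subtree has 0 nodes { }, right has 3 {elm, plum, lily}.
      Root lily: left subtree has 2 nodes {elm, plum}, right has 0 { }.
        Root plum: left subtree has 1 node {elm}, right has 0 { }.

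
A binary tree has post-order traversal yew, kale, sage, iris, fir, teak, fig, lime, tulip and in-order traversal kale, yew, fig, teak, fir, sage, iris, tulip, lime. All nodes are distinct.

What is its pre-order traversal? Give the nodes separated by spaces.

tulip fig kale yew teak fir iris sage lime

The last element of post-order is the root; it splits in-order into left and right subtrees.
Root tulip: left subtree has 7 nodes {kale, yew, fig, teak, fir, sage, iris}, right has 1 {lime}.
  Root fig: left subtree has 2 nodes {kale, yew}, right has 4 {teak, fir, sage, iris}.
    Root kale: left subtree has 0 nodes { }, right has 1 {yew}.
    Root teak: left subtree has 0 nodes { }, right has 3 {fir, sage, iris}.
      Root fir: left subtree has 0 nodes { }, right has 2 {sage, iris}.
        Root iris: left subtree has 1 node {sage}, right has 0 { }.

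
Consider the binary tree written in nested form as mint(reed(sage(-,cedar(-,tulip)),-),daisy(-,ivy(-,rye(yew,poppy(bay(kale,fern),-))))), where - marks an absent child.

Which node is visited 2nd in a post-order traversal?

Post-order visits the left subtree, then the right subtree, then the node.
At mint: go left to reed.
  At reed: go left to sage.
    At sage: no left child.
    At sage: go right to cedar.
      At cedar: no left child.
      At cedar: go right to tulip.
        tulip is a leaf — visit tulip.
      Visit cedar.
    Visit sage.
  At reed: no right child.
  Visit reed.
At mint: go right to daisy.
  At daisy: no left child.
  At daisy: go right to ivy.
    At ivy: no left child.
    At ivy: go right to rye.
      At rye: go left to yew.
        yew is a leaf — visit yew.
      At rye: go right to poppy.
        At poppy: go left to bay.
          At bay: go left to kale.
            kale is a leaf — visit kale.
          At bay: go right to fern.
            fern is a leaf — visit fern.
          Visit bay.
        At poppy: no right child.
        Visit poppy.
      Visit rye.
    Visit ivy.
  Visit daisy.
Visit mint.
Full post-order sequence: tulip, cedar, sage, reed, yew, kale, fern, bay, poppy, rye, ivy, daisy, mint.

cedar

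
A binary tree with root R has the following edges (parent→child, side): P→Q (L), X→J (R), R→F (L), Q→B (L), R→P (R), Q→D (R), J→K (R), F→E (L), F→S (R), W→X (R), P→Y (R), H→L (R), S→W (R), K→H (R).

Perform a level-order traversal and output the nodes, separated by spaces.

R F P E S Q Y W B D X J K H L

Level-order visits nodes level by level from the root, left to right within each level.
Level 0: R
Level 1: F, P
Level 2: E, S, Q, Y
Level 3: W, B, D
Level 4: X
Level 5: J
Level 6: K
Level 7: H
Level 8: L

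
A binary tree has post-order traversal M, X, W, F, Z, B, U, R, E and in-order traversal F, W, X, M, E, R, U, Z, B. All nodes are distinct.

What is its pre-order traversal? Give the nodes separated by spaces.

E F W X M R U B Z

The last element of post-order is the root; it splits in-order into left and right subtrees.
Root E: left subtree has 4 nodes {F, W, X, M}, right has 4 {R, U, Z, B}.
  Root F: left subtree has 0 nodes { }, right has 3 {W, X, M}.
    Root W: left subtree has 0 nodes { }, right has 2 {X, M}.
      Root X: left subtree has 0 nodes { }, right has 1 {M}.
  Root R: left subtree has 0 nodes { }, right has 3 {U, Z, B}.
    Root U: left subtree has 0 nodes { }, right has 2 {Z, B}.
      Root B: left subtree has 1 node {Z}, right has 0 { }.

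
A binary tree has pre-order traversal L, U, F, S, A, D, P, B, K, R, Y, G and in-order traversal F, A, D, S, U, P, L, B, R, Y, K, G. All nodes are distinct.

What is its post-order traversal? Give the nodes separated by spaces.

D A S F P U Y R G K B L

The first element of pre-order is the root; it splits in-order into left and right subtrees.
Root L: left subtree has 6 nodes {F, A, D, S, U, P}, right has 5 {B, R, Y, K, G}.
  Root U: left subtree has 4 nodes {F, A, D, S}, right has 1 {P}.
    Root F: left subtree has 0 nodes { }, right has 3 {A, D, S}.
      Root S: left subtree has 2 nodes {A, D}, right has 0 { }.
        Root A: left subtree has 0 nodes { }, right has 1 {D}.
  Root B: left subtree has 0 nodes { }, right has 4 {R, Y, K, G}.
    Root K: left subtree has 2 nodes {R, Y}, right has 1 {G}.
      Root R: left subtree has 0 nodes { }, right has 1 {Y}.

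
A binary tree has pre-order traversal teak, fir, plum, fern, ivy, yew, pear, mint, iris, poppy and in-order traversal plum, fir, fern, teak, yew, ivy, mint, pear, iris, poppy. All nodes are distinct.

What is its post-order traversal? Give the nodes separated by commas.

The first element of pre-order is the root; it splits in-order into left and right subtrees.
Root teak: left subtree has 3 nodes {plum, fir, fern}, right has 6 {yew, ivy, mint, pear, iris, poppy}.
  Root fir: left subtree has 1 node {plum}, right has 1 {fern}.
  Root ivy: left subtree has 1 node {yew}, right has 4 {mint, pear, iris, poppy}.
    Root pear: left subtree has 1 node {mint}, right has 2 {iris, poppy}.
      Root iris: left subtree has 0 nodes { }, right has 1 {poppy}.

plum, fern, fir, yew, mint, poppy, iris, pear, ivy, teak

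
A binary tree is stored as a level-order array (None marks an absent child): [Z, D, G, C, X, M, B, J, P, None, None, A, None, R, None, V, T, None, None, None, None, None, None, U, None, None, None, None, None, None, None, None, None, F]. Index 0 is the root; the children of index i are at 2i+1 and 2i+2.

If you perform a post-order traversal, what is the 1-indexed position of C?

6

Post-order visits the left subtree, then the right subtree, then the node.
At Z: go left to D.
  At D: go left to C.
    At C: go left to J.
      At J: go left to V.
        V is a leaf — visit V.
      At J: go right to T.
        At T: go left to F.
          F is a leaf — visit F.
        At T: no right child.
        Visit T.
      Visit J.
    At C: go right to P.
      P is a leaf — visit P.
    Visit C.
  At D: go right to X.
    X is a leaf — visit X.
  Visit D.
At Z: go right to G.
  At G: go left to M.
    At M: go left to A.
      At A: go left to U.
        U is a leaf — visit U.
      At A: no right child.
      Visit A.
    At M: no right child.
    Visit M.
  At G: go right to B.
    At B: go left to R.
      R is a leaf — visit R.
    At B: no right child.
    Visit B.
  Visit G.
Visit Z.
Full post-order sequence: V, F, T, J, P, C, X, D, U, A, M, R, B, G, Z.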